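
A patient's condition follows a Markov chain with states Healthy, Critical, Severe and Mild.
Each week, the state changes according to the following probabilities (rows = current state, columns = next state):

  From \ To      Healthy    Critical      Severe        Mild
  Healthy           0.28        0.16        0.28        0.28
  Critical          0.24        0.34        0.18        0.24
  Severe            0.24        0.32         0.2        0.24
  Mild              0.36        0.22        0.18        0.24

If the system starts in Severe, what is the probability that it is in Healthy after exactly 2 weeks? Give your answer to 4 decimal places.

Propagate the distribution vector 2 weeks from Severe.
After 0 weeks: (0.0000, 0.0000, 1.0000, 0.0000)
After 1 week: (0.2400, 0.3200, 0.2000, 0.2400)
After 2 weeks: (0.2784, 0.2640, 0.2080, 0.2496)
P(in Healthy after 2 weeks) = 0.2784

0.2784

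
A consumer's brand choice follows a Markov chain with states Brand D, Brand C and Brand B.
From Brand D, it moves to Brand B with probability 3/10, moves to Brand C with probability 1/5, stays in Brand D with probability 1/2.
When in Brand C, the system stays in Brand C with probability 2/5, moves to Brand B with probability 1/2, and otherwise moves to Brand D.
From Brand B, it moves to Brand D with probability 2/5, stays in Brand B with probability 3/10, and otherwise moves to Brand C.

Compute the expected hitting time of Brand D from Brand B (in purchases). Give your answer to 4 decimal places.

Let t(s) be the expected number of purchases to first reach Brand D from state s, with t(Brand D) = 0. Conditioning on the first purchase:
t(Brand C) = 1 + 0.4·t(Brand C) + 0.5·t(Brand B)
t(Brand B) = 1 + 0.3·t(Brand C) + 0.3·t(Brand B)
Solving: t(Brand C) = 4.4444, t(Brand B) = 3.3333.
Expected purchases from Brand B to Brand D: 3.3333.

3.3333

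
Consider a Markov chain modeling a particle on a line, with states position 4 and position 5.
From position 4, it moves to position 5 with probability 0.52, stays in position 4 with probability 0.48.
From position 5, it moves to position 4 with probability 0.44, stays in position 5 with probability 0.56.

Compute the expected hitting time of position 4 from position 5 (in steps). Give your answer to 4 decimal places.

2.2727

Let t(s) be the expected number of steps to first reach position 4 from state s, with t(position 4) = 0. Conditioning on the first step:
t(position 5) = 1 + 0.56·t(position 5)
Solving: t(position 5) = 2.2727.
Expected steps from position 5 to position 4: 2.2727.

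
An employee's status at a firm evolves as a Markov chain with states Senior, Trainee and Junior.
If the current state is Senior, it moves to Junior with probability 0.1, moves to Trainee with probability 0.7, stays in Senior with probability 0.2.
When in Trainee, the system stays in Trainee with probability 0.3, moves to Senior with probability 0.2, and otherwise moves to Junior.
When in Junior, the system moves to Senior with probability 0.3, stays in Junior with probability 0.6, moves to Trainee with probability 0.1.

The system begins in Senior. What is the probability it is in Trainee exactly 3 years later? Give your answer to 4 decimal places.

0.2980

Propagate the distribution vector 3 years from Senior.
After 0 years: (1.0000, 0.0000, 0.0000)
After 1 year: (0.2000, 0.7000, 0.1000)
After 2 years: (0.2100, 0.3600, 0.4300)
After 3 years: (0.2430, 0.2980, 0.4590)
P(in Trainee after 3 years) = 0.2980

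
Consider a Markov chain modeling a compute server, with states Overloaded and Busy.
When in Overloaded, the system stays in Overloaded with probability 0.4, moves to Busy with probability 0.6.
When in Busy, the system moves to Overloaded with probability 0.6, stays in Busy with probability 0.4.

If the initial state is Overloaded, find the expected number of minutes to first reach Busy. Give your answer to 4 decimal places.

Let t(s) be the expected number of minutes to first reach Busy from state s, with t(Busy) = 0. Conditioning on the first minute:
t(Overloaded) = 1 + 0.4·t(Overloaded)
Solving: t(Overloaded) = 1.6667.
Expected minutes from Overloaded to Busy: 1.6667.

1.6667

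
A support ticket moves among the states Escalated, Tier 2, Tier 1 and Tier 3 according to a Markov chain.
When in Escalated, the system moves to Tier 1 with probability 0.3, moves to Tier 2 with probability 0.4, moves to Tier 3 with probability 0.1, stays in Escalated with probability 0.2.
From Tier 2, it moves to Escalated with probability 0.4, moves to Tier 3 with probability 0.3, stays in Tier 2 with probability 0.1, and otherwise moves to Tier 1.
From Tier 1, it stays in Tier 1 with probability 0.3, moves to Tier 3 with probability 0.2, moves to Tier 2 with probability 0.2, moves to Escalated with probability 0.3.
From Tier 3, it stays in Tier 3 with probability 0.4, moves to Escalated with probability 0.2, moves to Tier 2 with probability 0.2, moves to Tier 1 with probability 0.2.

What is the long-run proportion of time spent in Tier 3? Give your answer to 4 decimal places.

0.2450

Let the stationary distribution be π with π = πP and π_1 + π_2 + π_3 + π_4 = 1.
π_1 = 0.2·π_1 + 0.4·π_2 + 0.3·π_3 + 0.2·π_4
π_2 = 0.4·π_1 + 0.1·π_2 + 0.2·π_3 + 0.2·π_4
π_3 = 0.3·π_1 + 0.2·π_2 + 0.3·π_3 + 0.2·π_4
Solving with the normalization constraint gives π = (0.2715, 0.2312, 0.2524, 0.2450).
So the stationary probability of Tier 3 is 0.2450.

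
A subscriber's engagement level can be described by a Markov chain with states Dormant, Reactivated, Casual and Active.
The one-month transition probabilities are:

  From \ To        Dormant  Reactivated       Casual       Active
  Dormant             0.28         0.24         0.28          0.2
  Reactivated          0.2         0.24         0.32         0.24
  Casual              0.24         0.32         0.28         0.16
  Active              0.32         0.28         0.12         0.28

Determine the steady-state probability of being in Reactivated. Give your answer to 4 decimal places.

Let the stationary distribution be π with π = πP and π_1 + π_2 + π_3 + π_4 = 1.
π_1 = 0.28·π_1 + 0.2·π_2 + 0.24·π_3 + 0.32·π_4
π_2 = 0.24·π_1 + 0.24·π_2 + 0.32·π_3 + 0.28·π_4
π_3 = 0.28·π_1 + 0.32·π_2 + 0.28·π_3 + 0.12·π_4
Solving with the normalization constraint gives π = (0.2569, 0.2692, 0.2559, 0.2180).
So the stationary probability of Reactivated is 0.2692.

0.2692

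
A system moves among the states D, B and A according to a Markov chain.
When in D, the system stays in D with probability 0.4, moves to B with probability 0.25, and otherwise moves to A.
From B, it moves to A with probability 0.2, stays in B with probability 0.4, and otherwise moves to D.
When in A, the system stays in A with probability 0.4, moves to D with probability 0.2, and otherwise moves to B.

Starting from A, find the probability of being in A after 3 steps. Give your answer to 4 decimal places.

Propagate the distribution vector 3 steps from A.
After 0 steps: (0.0000, 0.0000, 1.0000)
After 1 step: (0.2000, 0.4000, 0.4000)
After 2 steps: (0.3200, 0.3700, 0.3100)
After 3 steps: (0.3380, 0.3520, 0.3100)
P(in A after 3 steps) = 0.3100

0.3100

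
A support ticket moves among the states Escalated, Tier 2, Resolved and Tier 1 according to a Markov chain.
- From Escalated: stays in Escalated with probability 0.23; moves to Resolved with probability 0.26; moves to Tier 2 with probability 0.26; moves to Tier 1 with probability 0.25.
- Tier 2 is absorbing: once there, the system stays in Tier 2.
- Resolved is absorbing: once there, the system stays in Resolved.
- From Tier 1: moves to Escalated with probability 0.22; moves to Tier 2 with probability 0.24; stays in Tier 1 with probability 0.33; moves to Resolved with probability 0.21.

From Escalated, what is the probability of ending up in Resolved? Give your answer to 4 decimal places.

0.4919

Let h(s) be the probability of absorption at Resolved starting from transient state s. Then h(Resolved) = 1 and h(Tier 2) = 0. By first-step analysis:
h(Escalated) = 0.23·h(Escalated) + 0.26·0 + 0.26·1 + 0.25·h(Tier 1)
h(Tier 1) = 0.22·h(Escalated) + 0.24·0 + 0.21·1 + 0.33·h(Tier 1)
Solving: h(Escalated) = 0.4919, h(Tier 1) = 0.4749.
Starting from Escalated, the probability is 0.4919.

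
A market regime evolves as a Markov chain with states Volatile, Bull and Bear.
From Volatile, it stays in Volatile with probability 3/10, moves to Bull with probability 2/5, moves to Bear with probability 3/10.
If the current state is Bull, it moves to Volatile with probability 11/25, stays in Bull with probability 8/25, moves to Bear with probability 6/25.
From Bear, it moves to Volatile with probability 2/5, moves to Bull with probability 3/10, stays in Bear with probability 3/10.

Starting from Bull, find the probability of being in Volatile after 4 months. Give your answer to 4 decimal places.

0.3760

Propagate the distribution vector 4 months from Bull.
After 0 months: (0.0000, 1.0000, 0.0000)
After 1 month: (0.4400, 0.3200, 0.2400)
After 2 months: (0.3688, 0.3504, 0.2808)
After 3 months: (0.3771, 0.3439, 0.2790)
After 4 months: (0.3760, 0.3446, 0.2794)
P(in Volatile after 4 months) = 0.3760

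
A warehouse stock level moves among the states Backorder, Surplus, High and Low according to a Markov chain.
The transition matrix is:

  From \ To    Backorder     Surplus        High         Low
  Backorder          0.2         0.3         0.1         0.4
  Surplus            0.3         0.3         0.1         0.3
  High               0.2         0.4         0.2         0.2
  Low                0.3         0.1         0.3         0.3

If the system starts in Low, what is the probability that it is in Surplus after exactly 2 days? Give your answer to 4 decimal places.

0.2700

Propagate the distribution vector 2 days from Low.
After 0 days: (0.0000, 0.0000, 0.0000, 1.0000)
After 1 day: (0.3000, 0.1000, 0.3000, 0.3000)
After 2 days: (0.2400, 0.2700, 0.1900, 0.3000)
P(in Surplus after 2 days) = 0.2700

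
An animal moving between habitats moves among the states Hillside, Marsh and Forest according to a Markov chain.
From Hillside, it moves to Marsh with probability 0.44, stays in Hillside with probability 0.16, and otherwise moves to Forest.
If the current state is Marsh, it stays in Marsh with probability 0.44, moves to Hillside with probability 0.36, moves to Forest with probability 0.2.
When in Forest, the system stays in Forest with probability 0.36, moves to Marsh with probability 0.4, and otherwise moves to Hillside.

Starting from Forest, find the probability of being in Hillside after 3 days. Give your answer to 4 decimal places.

Propagate the distribution vector 3 days from Forest.
After 0 days: (0.0000, 0.0000, 1.0000)
After 1 day: (0.2400, 0.4000, 0.3600)
After 2 days: (0.2688, 0.4256, 0.3056)
After 3 days: (0.2696, 0.4278, 0.3027)
P(in Hillside after 3 days) = 0.2696

0.2696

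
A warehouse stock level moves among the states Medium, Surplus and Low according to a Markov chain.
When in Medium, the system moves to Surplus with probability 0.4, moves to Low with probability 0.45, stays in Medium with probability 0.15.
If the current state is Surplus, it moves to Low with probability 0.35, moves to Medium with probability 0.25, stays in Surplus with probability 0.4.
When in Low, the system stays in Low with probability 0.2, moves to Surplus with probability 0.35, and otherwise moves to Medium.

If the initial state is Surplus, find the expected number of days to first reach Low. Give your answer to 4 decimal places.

2.6829

Let t(s) be the expected number of days to first reach Low from state s, with t(Low) = 0. Conditioning on the first day:
t(Medium) = 1 + 0.15·t(Medium) + 0.4·t(Surplus)
t(Surplus) = 1 + 0.25·t(Medium) + 0.4·t(Surplus)
Solving: t(Medium) = 2.4390, t(Surplus) = 2.6829.
Expected days from Surplus to Low: 2.6829.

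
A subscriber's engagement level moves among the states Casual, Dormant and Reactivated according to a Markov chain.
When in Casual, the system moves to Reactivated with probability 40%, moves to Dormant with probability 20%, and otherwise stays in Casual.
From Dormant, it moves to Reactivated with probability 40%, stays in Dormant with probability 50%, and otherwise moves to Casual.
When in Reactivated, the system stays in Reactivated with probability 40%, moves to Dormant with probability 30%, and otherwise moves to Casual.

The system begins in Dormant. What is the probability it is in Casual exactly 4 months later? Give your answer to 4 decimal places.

Propagate the distribution vector 4 months from Dormant.
After 0 months: (0.0000, 1.0000, 0.0000)
After 1 month: (0.1000, 0.5000, 0.4000)
After 2 months: (0.2100, 0.3900, 0.4000)
After 3 months: (0.2430, 0.3570, 0.4000)
After 4 months: (0.2529, 0.3471, 0.4000)
P(in Casual after 4 months) = 0.2529

0.2529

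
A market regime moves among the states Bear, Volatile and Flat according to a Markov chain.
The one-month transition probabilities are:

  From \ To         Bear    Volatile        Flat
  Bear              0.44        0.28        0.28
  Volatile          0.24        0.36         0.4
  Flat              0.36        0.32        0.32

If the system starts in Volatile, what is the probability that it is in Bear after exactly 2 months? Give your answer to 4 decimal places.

0.3360

Sum over the intermediate state after 1 month:
P = P(Volatile→Bear)·P(Bear→Bear) + P(Volatile→Volatile)·P(Volatile→Bear) + P(Volatile→Flat)·P(Flat→Bear)
  = 0.24×0.44 + 0.36×0.24 + 0.4×0.36
  = 0.1056 + 0.0864 + 0.1440 = 0.3360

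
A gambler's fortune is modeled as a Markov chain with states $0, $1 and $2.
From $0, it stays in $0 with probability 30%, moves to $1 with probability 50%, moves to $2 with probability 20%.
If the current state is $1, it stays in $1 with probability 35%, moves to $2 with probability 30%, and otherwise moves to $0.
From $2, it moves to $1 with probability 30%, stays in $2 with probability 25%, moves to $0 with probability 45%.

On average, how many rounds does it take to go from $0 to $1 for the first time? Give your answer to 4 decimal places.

Let t(s) be the expected number of rounds to first reach $1 from state s, with t($1) = 0. Conditioning on the first round:
t($0) = 1 + 0.3·t($0) + 0.2·t($2)
t($2) = 1 + 0.45·t($0) + 0.25·t($2)
Solving: t($0) = 2.1839, t($2) = 2.6437.
Expected rounds from $0 to $1: 2.1839.

2.1839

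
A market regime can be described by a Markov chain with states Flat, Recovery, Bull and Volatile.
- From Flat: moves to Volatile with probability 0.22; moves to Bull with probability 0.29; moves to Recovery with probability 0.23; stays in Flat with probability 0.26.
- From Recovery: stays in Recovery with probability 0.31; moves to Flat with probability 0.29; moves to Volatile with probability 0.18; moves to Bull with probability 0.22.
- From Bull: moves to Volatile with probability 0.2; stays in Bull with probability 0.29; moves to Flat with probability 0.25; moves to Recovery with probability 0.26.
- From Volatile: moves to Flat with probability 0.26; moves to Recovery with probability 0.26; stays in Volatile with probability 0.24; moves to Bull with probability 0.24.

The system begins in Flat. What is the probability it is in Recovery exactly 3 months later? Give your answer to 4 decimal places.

Propagate the distribution vector 3 months from Flat.
After 0 months: (1.0000, 0.0000, 0.0000, 0.0000)
After 1 month: (0.2600, 0.2300, 0.2900, 0.2200)
After 2 months: (0.2640, 0.2637, 0.2629, 0.2094)
After 3 months: (0.2653, 0.2653, 0.2611, 0.2084)
P(in Recovery after 3 months) = 0.2653

0.2653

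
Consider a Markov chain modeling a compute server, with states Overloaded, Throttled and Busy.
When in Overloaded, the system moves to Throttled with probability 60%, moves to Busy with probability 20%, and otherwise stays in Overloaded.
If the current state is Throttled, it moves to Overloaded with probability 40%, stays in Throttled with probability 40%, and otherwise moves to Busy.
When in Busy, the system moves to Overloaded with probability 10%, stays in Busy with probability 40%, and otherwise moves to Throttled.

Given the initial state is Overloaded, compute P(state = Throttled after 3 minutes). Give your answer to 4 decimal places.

Propagate the distribution vector 3 minutes from Overloaded.
After 0 minutes: (1.0000, 0.0000, 0.0000)
After 1 minute: (0.2000, 0.6000, 0.2000)
After 2 minutes: (0.3000, 0.4600, 0.2400)
After 3 minutes: (0.2680, 0.4840, 0.2480)
P(in Throttled after 3 minutes) = 0.4840

0.4840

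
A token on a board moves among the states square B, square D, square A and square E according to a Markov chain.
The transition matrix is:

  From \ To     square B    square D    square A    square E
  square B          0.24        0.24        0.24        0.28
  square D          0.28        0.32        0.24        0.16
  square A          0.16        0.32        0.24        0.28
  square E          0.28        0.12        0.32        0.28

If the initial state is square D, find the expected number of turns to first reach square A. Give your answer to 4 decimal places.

Let t(s) be the expected number of turns to first reach square A from state s, with t(square A) = 0. Conditioning on the first turn:
t(square B) = 1 + 0.24·t(square B) + 0.24·t(square D) + 0.28·t(square E)
t(square D) = 1 + 0.28·t(square B) + 0.32·t(square D) + 0.16·t(square E)
t(square E) = 1 + 0.28·t(square B) + 0.12·t(square D) + 0.28·t(square E)
Solving: t(square B) = 3.8430, t(square D) = 3.8838, t(square E) = 3.5307.
Expected turns from square D to square A: 3.8838.

3.8838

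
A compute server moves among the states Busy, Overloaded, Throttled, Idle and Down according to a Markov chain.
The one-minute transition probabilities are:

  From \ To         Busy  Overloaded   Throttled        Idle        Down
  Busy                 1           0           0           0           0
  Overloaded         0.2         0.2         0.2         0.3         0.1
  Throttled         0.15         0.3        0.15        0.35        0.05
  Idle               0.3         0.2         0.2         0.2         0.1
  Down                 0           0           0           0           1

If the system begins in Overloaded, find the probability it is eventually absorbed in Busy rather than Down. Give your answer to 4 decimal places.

Let h(s) be the probability of absorption at Busy starting from transient state s. Then h(Busy) = 1 and h(Down) = 0. By first-step analysis:
h(Overloaded) = 0.2·1 + 0.2·h(Overloaded) + 0.2·h(Throttled) + 0.3·h(Idle) + 0.1·0
h(Throttled) = 0.15·1 + 0.3·h(Overloaded) + 0.15·h(Throttled) + 0.35·h(Idle) + 0.05·0
h(Idle) = 0.3·1 + 0.2·h(Overloaded) + 0.2·h(Throttled) + 0.2·h(Idle) + 0.1·0
Solving: h(Overloaded) = 0.7073, h(Throttled) = 0.7283, h(Idle) = 0.7339.
Starting from Overloaded, the probability is 0.7073.

0.7073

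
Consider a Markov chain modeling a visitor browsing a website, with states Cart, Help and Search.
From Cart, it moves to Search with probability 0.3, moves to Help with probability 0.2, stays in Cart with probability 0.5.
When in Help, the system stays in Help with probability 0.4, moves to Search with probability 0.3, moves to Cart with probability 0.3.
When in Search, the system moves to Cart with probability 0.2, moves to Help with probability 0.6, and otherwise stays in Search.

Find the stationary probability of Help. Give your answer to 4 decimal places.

Let the stationary distribution be π with π = πP and π_1 + π_2 + π_3 = 1.
π_1 = 0.5·π_1 + 0.3·π_2 + 0.2·π_3
π_2 = 0.2·π_1 + 0.4·π_2 + 0.6·π_3
Solving with the normalization constraint gives π = (0.3409, 0.3864, 0.2727).
So the stationary probability of Help is 0.3864.

0.3864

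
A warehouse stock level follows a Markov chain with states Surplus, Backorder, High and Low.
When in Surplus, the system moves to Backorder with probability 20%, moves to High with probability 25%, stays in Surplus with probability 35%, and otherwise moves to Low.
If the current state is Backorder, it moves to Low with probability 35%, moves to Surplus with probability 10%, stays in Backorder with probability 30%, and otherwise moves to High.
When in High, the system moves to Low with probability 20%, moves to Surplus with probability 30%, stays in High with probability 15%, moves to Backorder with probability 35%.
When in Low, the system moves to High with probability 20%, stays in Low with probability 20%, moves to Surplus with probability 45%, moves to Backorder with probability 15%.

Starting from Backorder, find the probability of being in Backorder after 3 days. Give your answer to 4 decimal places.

0.2439

Propagate the distribution vector 3 days from Backorder.
After 0 days: (0.0000, 1.0000, 0.0000, 0.0000)
After 1 day: (0.1000, 0.3000, 0.2500, 0.3500)
After 2 days: (0.2975, 0.2500, 0.2075, 0.2450)
After 3 days: (0.3016, 0.2439, 0.2170, 0.2375)
P(in Backorder after 3 days) = 0.2439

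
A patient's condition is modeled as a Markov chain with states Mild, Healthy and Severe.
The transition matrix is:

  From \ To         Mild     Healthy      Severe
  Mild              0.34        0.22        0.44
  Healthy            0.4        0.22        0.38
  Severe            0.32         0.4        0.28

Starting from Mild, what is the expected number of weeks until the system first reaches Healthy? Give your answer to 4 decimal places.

3.4689

Let t(s) be the expected number of weeks to first reach Healthy from state s, with t(Healthy) = 0. Conditioning on the first week:
t(Mild) = 1 + 0.34·t(Mild) + 0.44·t(Severe)
t(Severe) = 1 + 0.32·t(Mild) + 0.28·t(Severe)
Solving: t(Mild) = 3.4689, t(Severe) = 2.9306.
Expected weeks from Mild to Healthy: 3.4689.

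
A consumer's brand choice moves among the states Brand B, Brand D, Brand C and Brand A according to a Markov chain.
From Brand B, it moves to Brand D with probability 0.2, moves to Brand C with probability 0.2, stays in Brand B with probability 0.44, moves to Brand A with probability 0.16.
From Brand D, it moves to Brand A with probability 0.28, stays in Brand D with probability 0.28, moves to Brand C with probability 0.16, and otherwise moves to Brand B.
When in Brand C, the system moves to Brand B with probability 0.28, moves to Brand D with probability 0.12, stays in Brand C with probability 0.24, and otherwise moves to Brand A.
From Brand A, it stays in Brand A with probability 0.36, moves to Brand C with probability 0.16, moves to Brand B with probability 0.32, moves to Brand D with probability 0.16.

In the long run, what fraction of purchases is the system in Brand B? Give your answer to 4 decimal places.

Let the stationary distribution be π with π = πP and π_1 + π_2 + π_3 + π_4 = 1.
π_1 = 0.44·π_1 + 0.28·π_2 + 0.28·π_3 + 0.32·π_4
π_2 = 0.2·π_1 + 0.28·π_2 + 0.12·π_3 + 0.16·π_4
π_3 = 0.2·π_1 + 0.16·π_2 + 0.24·π_3 + 0.16·π_4
Solving with the normalization constraint gives π = (0.3465, 0.1890, 0.1890, 0.2756).
So the stationary probability of Brand B is 0.3465.

0.3465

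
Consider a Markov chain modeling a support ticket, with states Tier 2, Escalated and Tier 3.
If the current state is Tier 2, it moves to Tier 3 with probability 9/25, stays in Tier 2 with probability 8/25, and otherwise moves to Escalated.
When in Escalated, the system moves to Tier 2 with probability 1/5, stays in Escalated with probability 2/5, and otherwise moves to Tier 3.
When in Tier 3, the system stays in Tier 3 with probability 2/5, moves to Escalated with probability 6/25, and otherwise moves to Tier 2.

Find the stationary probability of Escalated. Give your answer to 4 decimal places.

0.3141

Let the stationary distribution be π with π = πP and π_1 + π_2 + π_3 = 1.
π_1 = 0.32·π_1 + 0.2·π_2 + 0.36·π_3
π_2 = 0.32·π_1 + 0.4·π_2 + 0.24·π_3
Solving with the normalization constraint gives π = (0.2978, 0.3141, 0.3881).
So the stationary probability of Escalated is 0.3141.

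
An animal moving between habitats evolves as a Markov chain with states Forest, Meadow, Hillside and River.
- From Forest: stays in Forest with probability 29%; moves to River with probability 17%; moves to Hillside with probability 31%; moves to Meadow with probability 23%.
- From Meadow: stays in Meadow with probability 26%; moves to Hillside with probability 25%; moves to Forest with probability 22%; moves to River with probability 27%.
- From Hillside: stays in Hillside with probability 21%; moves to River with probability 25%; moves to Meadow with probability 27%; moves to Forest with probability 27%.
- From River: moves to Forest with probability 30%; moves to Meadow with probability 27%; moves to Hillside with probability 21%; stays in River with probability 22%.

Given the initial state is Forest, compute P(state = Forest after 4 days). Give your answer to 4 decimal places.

0.2694

Propagate the distribution vector 4 days from Forest.
After 0 days: (1.0000, 0.0000, 0.0000, 0.0000)
After 1 day: (0.2900, 0.2300, 0.3100, 0.1700)
After 2 days: (0.2694, 0.2561, 0.2482, 0.2263)
After 3 days: (0.2694, 0.2567, 0.2472, 0.2268)
After 4 days: (0.2694, 0.2567, 0.2472, 0.2268)
P(in Forest after 4 days) = 0.2694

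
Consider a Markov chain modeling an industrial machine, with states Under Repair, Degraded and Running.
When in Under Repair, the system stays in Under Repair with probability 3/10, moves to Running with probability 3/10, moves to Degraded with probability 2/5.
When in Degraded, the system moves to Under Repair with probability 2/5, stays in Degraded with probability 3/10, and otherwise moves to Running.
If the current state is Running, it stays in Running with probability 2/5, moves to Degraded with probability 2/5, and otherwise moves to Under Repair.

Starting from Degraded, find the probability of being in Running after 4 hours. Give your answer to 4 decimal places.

Propagate the distribution vector 4 hours from Degraded.
After 0 hours: (0.0000, 1.0000, 0.0000)
After 1 hour: (0.4000, 0.3000, 0.3000)
After 2 hours: (0.3000, 0.3700, 0.3300)
After 3 hours: (0.3040, 0.3630, 0.3330)
After 4 hours: (0.3030, 0.3637, 0.3333)
P(in Running after 4 hours) = 0.3333

0.3333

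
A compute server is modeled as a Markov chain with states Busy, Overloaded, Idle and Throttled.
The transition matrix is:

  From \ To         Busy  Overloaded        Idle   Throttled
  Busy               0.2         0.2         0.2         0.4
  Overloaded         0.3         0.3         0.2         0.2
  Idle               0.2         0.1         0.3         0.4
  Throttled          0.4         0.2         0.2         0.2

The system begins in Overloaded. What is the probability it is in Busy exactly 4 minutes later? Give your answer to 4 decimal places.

Propagate the distribution vector 4 minutes from Overloaded.
After 0 minutes: (0.0000, 1.0000, 0.0000, 0.0000)
After 1 minute: (0.3000, 0.3000, 0.2000, 0.2000)
After 2 minutes: (0.2700, 0.2100, 0.2200, 0.3000)
After 3 minutes: (0.2810, 0.1990, 0.2220, 0.2980)
After 4 minutes: (0.2795, 0.1977, 0.2222, 0.3006)
P(in Busy after 4 minutes) = 0.2795

0.2795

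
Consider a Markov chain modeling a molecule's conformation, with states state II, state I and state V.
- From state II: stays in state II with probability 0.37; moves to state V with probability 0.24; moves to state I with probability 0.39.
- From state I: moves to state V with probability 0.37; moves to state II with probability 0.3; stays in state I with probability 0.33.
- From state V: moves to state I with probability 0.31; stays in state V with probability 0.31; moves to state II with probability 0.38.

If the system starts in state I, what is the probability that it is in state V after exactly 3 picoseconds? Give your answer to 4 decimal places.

0.3059

Propagate the distribution vector 3 picoseconds from state I.
After 0 picoseconds: (0.0000, 1.0000, 0.0000)
After 1 picosecond: (0.3000, 0.3300, 0.3700)
After 2 picoseconds: (0.3506, 0.3406, 0.3088)
After 3 picoseconds: (0.3492, 0.3449, 0.3059)
P(in state V after 3 picoseconds) = 0.3059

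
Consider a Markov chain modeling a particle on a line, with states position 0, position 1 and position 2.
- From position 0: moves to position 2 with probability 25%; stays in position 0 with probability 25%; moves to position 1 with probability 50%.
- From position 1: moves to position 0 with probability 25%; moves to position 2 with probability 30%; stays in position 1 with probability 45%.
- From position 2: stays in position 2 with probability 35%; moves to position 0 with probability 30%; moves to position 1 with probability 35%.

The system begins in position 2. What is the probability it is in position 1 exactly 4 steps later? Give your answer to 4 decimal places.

0.4331

Propagate the distribution vector 4 steps from position 2.
After 0 steps: (0.0000, 0.0000, 1.0000)
After 1 step: (0.3000, 0.3500, 0.3500)
After 2 steps: (0.2675, 0.4300, 0.3025)
After 3 steps: (0.2651, 0.4331, 0.3018)
After 4 steps: (0.2651, 0.4331, 0.3018)
P(in position 1 after 4 steps) = 0.4331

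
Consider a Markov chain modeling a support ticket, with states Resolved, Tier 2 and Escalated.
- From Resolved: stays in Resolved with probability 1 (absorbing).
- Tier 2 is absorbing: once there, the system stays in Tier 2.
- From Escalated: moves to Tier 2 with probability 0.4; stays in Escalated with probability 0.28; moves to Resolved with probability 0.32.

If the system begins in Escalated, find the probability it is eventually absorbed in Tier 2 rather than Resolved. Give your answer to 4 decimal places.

Let h(s) be the probability of absorption at Tier 2 starting from transient state s. Then h(Tier 2) = 1 and h(Resolved) = 0. By first-step analysis:
h(Escalated) = 0.32·0 + 0.4·1 + 0.28·h(Escalated)
Solving: h(Escalated) = 0.5556.
Starting from Escalated, the probability is 0.5556.

0.5556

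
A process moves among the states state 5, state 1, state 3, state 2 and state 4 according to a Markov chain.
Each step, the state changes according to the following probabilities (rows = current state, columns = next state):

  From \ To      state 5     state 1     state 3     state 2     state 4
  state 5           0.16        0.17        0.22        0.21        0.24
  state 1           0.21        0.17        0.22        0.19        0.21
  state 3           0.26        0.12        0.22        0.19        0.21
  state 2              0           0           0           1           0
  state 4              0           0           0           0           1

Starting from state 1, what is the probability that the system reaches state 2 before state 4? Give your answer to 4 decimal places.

Let h(s) be the probability of absorption at state 2 starting from transient state s. Then h(state 2) = 1 and h(state 4) = 0. By first-step analysis:
h(state 5) = 0.16·h(state 5) + 0.17·h(state 1) + 0.22·h(state 3) + 0.21·1 + 0.24·0
h(state 1) = 0.21·h(state 5) + 0.17·h(state 1) + 0.22·h(state 3) + 0.19·1 + 0.21·0
h(state 3) = 0.26·h(state 5) + 0.12·h(state 1) + 0.22·h(state 3) + 0.19·1 + 0.21·0
Solving: h(state 5) = 0.4696, h(state 1) = 0.4731, h(state 3) = 0.4729.
Starting from state 1, the probability is 0.4731.

0.4731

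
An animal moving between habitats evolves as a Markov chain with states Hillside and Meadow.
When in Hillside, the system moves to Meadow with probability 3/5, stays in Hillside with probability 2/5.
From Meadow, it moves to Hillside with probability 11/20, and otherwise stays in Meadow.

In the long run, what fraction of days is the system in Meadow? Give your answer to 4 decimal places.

0.5217

Let the stationary distribution be π with π = πP and π_1 + π_2 = 1.
π_1 = 0.4·π_1 + 0.55·π_2
Solving with the normalization constraint gives π = (0.4783, 0.5217).
So the stationary probability of Meadow is 0.5217.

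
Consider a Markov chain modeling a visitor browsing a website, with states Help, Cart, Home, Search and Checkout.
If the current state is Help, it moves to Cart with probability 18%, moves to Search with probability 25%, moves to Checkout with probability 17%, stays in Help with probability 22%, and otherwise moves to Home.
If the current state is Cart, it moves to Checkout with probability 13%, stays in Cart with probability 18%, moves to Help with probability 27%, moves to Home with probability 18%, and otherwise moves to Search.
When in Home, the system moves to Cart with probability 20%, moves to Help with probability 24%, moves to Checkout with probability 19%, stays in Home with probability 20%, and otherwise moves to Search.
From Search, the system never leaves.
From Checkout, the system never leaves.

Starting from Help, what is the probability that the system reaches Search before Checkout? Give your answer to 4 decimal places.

Let h(s) be the probability of absorption at Search starting from transient state s. Then h(Search) = 1 and h(Checkout) = 0. By first-step analysis:
h(Help) = 0.22·h(Help) + 0.18·h(Cart) + 0.18·h(Home) + 0.25·1 + 0.17·0
h(Cart) = 0.27·h(Help) + 0.18·h(Cart) + 0.18·h(Home) + 0.24·1 + 0.13·0
h(Home) = 0.24·h(Help) + 0.2·h(Cart) + 0.2·h(Home) + 0.17·1 + 0.19·0
Solving: h(Help) = 0.5840, h(Cart) = 0.6032, h(Home) = 0.5385.
Starting from Help, the probability is 0.5840.

0.5840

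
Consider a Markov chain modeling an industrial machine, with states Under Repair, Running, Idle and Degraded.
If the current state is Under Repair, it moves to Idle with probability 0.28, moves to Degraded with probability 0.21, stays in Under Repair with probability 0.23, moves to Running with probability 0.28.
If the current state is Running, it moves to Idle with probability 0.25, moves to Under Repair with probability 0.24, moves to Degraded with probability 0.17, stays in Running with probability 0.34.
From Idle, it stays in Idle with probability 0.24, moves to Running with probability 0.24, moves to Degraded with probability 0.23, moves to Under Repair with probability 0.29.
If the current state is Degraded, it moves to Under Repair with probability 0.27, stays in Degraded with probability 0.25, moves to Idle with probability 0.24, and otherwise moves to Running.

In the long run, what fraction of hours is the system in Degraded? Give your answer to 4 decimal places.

0.2124

Let the stationary distribution be π with π = πP and π_1 + π_2 + π_3 + π_4 = 1.
π_1 = 0.23·π_1 + 0.24·π_2 + 0.29·π_3 + 0.27·π_4
π_2 = 0.28·π_1 + 0.34·π_2 + 0.24·π_3 + 0.24·π_4
π_3 = 0.28·π_1 + 0.25·π_2 + 0.24·π_3 + 0.24·π_4
Solving with the normalization constraint gives π = (0.2565, 0.2781, 0.2530, 0.2124).
So the stationary probability of Degraded is 0.2124.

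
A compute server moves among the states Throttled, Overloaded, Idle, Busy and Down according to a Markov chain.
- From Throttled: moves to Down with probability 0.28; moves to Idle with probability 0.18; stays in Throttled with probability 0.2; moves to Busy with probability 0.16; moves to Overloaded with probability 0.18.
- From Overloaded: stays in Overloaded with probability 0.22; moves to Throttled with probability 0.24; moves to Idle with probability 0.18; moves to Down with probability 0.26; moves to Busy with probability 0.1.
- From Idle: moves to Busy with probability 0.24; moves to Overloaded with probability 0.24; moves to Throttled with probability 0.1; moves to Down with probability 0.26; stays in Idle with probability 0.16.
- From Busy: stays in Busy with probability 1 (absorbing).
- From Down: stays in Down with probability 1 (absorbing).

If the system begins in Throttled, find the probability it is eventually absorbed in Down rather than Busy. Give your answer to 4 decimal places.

Let h(s) be the probability of absorption at Down starting from transient state s. Then h(Down) = 1 and h(Busy) = 0. By first-step analysis:
h(Throttled) = 0.2·h(Throttled) + 0.18·h(Overloaded) + 0.18·h(Idle) + 0.16·0 + 0.28·1
h(Overloaded) = 0.24·h(Throttled) + 0.22·h(Overloaded) + 0.18·h(Idle) + 0.1·0 + 0.26·1
h(Idle) = 0.1·h(Throttled) + 0.24·h(Overloaded) + 0.16·h(Idle) + 0.24·0 + 0.26·1
Solving: h(Throttled) = 0.6269, h(Overloaded) = 0.6583, h(Idle) = 0.5722.
Starting from Throttled, the probability is 0.6269.

0.6269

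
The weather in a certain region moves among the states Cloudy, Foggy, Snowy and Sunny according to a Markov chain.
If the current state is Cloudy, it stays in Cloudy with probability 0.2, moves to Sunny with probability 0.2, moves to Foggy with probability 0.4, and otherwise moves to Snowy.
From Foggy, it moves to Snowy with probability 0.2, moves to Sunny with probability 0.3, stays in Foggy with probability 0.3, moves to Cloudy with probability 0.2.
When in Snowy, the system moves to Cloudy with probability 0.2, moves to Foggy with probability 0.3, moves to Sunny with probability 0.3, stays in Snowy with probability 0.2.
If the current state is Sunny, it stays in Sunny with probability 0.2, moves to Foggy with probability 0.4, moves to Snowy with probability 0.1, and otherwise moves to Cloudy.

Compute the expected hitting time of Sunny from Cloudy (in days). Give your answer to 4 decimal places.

3.9286

Let t(s) be the expected number of days to first reach Sunny from state s, with t(Sunny) = 0. Conditioning on the first day:
t(Cloudy) = 1 + 0.2·t(Cloudy) + 0.4·t(Foggy) + 0.2·t(Snowy)
t(Foggy) = 1 + 0.2·t(Cloudy) + 0.3·t(Foggy) + 0.2·t(Snowy)
t(Snowy) = 1 + 0.2·t(Cloudy) + 0.3·t(Foggy) + 0.2·t(Snowy)
Solving: t(Cloudy) = 3.9286, t(Foggy) = 3.5714, t(Snowy) = 3.5714.
Expected days from Cloudy to Sunny: 3.9286.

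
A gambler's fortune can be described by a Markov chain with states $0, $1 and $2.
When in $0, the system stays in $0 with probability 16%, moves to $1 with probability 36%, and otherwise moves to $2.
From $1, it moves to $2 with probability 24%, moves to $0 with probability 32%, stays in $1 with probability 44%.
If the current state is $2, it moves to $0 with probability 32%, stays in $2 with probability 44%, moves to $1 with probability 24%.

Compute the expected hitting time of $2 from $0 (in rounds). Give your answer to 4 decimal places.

2.5901

Let t(s) be the expected number of rounds to first reach $2 from state s, with t($2) = 0. Conditioning on the first round:
t($0) = 1 + 0.16·t($0) + 0.36·t($1)
t($1) = 1 + 0.32·t($0) + 0.44·t($1)
Solving: t($0) = 2.5901, t($1) = 3.2658.
Expected rounds from $0 to $2: 2.5901.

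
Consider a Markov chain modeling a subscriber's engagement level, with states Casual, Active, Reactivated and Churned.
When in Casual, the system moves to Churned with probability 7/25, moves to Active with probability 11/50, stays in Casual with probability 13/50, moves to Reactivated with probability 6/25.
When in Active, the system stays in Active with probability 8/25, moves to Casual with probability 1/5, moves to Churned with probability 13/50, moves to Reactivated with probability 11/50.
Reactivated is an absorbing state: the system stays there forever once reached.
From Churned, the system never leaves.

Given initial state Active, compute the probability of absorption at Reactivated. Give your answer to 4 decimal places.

0.4591

Let h(s) be the probability of absorption at Reactivated starting from transient state s. Then h(Reactivated) = 1 and h(Churned) = 0. By first-step analysis:
h(Casual) = 0.26·h(Casual) + 0.22·h(Active) + 0.24·1 + 0.28·0
h(Active) = 0.2·h(Casual) + 0.32·h(Active) + 0.22·1 + 0.26·0
Solving: h(Casual) = 0.4608, h(Active) = 0.4591.
Starting from Active, the probability is 0.4591.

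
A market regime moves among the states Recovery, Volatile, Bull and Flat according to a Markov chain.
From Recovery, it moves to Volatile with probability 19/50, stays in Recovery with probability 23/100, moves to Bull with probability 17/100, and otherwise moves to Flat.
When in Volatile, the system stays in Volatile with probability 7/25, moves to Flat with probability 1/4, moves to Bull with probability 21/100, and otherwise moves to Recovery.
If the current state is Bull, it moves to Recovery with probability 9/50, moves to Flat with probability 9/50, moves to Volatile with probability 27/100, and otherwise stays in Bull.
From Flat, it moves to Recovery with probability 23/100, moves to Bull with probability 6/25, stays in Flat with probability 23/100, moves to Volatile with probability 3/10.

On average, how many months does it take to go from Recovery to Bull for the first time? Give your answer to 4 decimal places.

5.0152

Let t(s) be the expected number of months to first reach Bull from state s, with t(Bull) = 0. Conditioning on the first month:
t(Recovery) = 1 + 0.23·t(Recovery) + 0.38·t(Volatile) + 0.22·t(Flat)
t(Volatile) = 1 + 0.26·t(Recovery) + 0.28·t(Volatile) + 0.25·t(Flat)
t(Flat) = 1 + 0.23·t(Recovery) + 0.3·t(Volatile) + 0.23·t(Flat)
Solving: t(Recovery) = 5.0152, t(Volatile) = 4.8235, t(Flat) = 4.6760.
Expected months from Recovery to Bull: 5.0152.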